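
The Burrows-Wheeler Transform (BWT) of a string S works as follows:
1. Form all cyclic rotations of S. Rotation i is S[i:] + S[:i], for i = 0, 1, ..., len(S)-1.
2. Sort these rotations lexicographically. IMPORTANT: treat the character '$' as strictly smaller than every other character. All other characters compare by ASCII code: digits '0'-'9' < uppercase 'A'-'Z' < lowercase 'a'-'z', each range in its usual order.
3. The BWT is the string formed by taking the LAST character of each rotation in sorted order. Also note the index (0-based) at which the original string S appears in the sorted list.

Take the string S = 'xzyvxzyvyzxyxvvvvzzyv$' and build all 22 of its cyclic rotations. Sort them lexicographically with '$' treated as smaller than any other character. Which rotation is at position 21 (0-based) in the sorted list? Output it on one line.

All 22 rotations (rotation i = S[i:]+S[:i]):
  rot[0] = xzyvxzyvyzxyxvvvvzzyv$
  rot[1] = zyvxzyvyzxyxvvvvzzyv$x
  rot[2] = yvxzyvyzxyxvvvvzzyv$xz
  rot[3] = vxzyvyzxyxvvvvzzyv$xzy
  rot[4] = xzyvyzxyxvvvvzzyv$xzyv
  rot[5] = zyvyzxyxvvvvzzyv$xzyvx
  rot[6] = yvyzxyxvvvvzzyv$xzyvxz
  rot[7] = vyzxyxvvvvzzyv$xzyvxzy
  rot[8] = yzxyxvvvvzzyv$xzyvxzyv
  rot[9] = zxyxvvvvzzyv$xzyvxzyvy
  rot[10] = xyxvvvvzzyv$xzyvxzyvyz
  rot[11] = yxvvvvzzyv$xzyvxzyvyzx
  rot[12] = xvvvvzzyv$xzyvxzyvyzxy
  rot[13] = vvvvzzyv$xzyvxzyvyzxyx
  rot[14] = vvvzzyv$xzyvxzyvyzxyxv
  rot[15] = vvzzyv$xzyvxzyvyzxyxvv
  rot[16] = vzzyv$xzyvxzyvyzxyxvvv
  rot[17] = zzyv$xzyvxzyvyzxyxvvvv
  rot[18] = zyv$xzyvxzyvyzxyxvvvvz
  rot[19] = yv$xzyvxzyvyzxyxvvvvzz
  rot[20] = v$xzyvxzyvyzxyxvvvvzzy
  rot[21] = $xzyvxzyvyzxyxvvvvzzyv
Sorted (with $ < everything):
  sorted[0] = $xzyvxzyvyzxyxvvvvzzyv
  sorted[1] = v$xzyvxzyvyzxyxvvvvzzy
  sorted[2] = vvvvzzyv$xzyvxzyvyzxyx
  sorted[3] = vvvzzyv$xzyvxzyvyzxyxv
  sorted[4] = vvzzyv$xzyvxzyvyzxyxvv
  sorted[5] = vxzyvyzxyxvvvvzzyv$xzy
  sorted[6] = vyzxyxvvvvzzyv$xzyvxzy
  sorted[7] = vzzyv$xzyvxzyvyzxyxvvv
  sorted[8] = xvvvvzzyv$xzyvxzyvyzxy
  sorted[9] = xyxvvvvzzyv$xzyvxzyvyz
  sorted[10] = xzyvxzyvyzxyxvvvvzzyv$
  sorted[11] = xzyvyzxyxvvvvzzyv$xzyv
  sorted[12] = yv$xzyvxzyvyzxyxvvvvzz
  sorted[13] = yvxzyvyzxyxvvvvzzyv$xz
  sorted[14] = yvyzxyxvvvvzzyv$xzyvxz
  sorted[15] = yxvvvvzzyv$xzyvxzyvyzx
  sorted[16] = yzxyxvvvvzzyv$xzyvxzyv
  sorted[17] = zxyxvvvvzzyv$xzyvxzyvy
  sorted[18] = zyv$xzyvxzyvyzxyxvvvvz
  sorted[19] = zyvxzyvyzxyxvvvvzzyv$x
  sorted[20] = zyvyzxyxvvvvzzyv$xzyvx
  sorted[21] = zzyv$xzyvxzyvyzxyxvvvv
sorted[21] = zzyv$xzyvxzyvyzxyxvvvv

Answer: zzyv$xzyvxzyvyzxyxvvvv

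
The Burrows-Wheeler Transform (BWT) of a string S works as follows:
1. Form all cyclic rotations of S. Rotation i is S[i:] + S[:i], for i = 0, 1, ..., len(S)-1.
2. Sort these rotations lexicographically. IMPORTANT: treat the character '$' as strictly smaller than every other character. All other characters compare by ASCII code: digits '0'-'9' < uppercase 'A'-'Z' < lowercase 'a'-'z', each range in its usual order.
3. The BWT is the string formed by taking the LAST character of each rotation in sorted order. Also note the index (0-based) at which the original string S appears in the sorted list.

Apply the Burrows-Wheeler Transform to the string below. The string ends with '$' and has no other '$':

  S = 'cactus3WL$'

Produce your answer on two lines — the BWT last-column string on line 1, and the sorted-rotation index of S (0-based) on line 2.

Answer: LsW3c$auct
5

Derivation:
All 10 rotations (rotation i = S[i:]+S[:i]):
  rot[0] = cactus3WL$
  rot[1] = actus3WL$c
  rot[2] = ctus3WL$ca
  rot[3] = tus3WL$cac
  rot[4] = us3WL$cact
  rot[5] = s3WL$cactu
  rot[6] = 3WL$cactus
  rot[7] = WL$cactus3
  rot[8] = L$cactus3W
  rot[9] = $cactus3WL
Sorted (with $ < everything):
  sorted[0] = $cactus3WL  (last char: 'L')
  sorted[1] = 3WL$cactus  (last char: 's')
  sorted[2] = L$cactus3W  (last char: 'W')
  sorted[3] = WL$cactus3  (last char: '3')
  sorted[4] = actus3WL$c  (last char: 'c')
  sorted[5] = cactus3WL$  (last char: '$')
  sorted[6] = ctus3WL$ca  (last char: 'a')
  sorted[7] = s3WL$cactu  (last char: 'u')
  sorted[8] = tus3WL$cac  (last char: 'c')
  sorted[9] = us3WL$cact  (last char: 't')
Last column: LsW3c$auct
Original string S is at sorted index 5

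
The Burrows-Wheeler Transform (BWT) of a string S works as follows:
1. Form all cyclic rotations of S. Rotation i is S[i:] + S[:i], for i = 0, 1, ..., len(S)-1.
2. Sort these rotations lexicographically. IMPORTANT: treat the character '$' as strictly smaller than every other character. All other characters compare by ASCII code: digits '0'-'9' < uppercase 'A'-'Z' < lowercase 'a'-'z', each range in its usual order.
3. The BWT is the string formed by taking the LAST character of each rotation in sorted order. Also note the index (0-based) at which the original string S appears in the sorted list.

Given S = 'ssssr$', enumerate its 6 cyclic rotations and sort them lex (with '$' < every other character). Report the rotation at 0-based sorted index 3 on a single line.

Answer: ssr$ss

Derivation:
All 6 rotations (rotation i = S[i:]+S[:i]):
  rot[0] = ssssr$
  rot[1] = sssr$s
  rot[2] = ssr$ss
  rot[3] = sr$sss
  rot[4] = r$ssss
  rot[5] = $ssssr
Sorted (with $ < everything):
  sorted[0] = $ssssr
  sorted[1] = r$ssss
  sorted[2] = sr$sss
  sorted[3] = ssr$ss
  sorted[4] = sssr$s
  sorted[5] = ssssr$
sorted[3] = ssr$ss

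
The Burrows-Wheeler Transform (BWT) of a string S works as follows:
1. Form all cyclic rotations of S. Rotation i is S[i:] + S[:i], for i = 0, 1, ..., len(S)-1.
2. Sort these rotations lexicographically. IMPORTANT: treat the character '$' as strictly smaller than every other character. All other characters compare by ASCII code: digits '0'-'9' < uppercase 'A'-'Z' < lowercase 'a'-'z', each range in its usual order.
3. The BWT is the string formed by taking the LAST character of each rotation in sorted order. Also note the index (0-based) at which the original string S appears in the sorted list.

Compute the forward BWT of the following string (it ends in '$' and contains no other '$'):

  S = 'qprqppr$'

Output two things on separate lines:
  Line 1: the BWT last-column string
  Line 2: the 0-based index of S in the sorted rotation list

All 8 rotations (rotation i = S[i:]+S[:i]):
  rot[0] = qprqppr$
  rot[1] = prqppr$q
  rot[2] = rqppr$qp
  rot[3] = qppr$qpr
  rot[4] = ppr$qprq
  rot[5] = pr$qprqp
  rot[6] = r$qprqpp
  rot[7] = $qprqppr
Sorted (with $ < everything):
  sorted[0] = $qprqppr  (last char: 'r')
  sorted[1] = ppr$qprq  (last char: 'q')
  sorted[2] = pr$qprqp  (last char: 'p')
  sorted[3] = prqppr$q  (last char: 'q')
  sorted[4] = qppr$qpr  (last char: 'r')
  sorted[5] = qprqppr$  (last char: '$')
  sorted[6] = r$qprqpp  (last char: 'p')
  sorted[7] = rqppr$qp  (last char: 'p')
Last column: rqpqr$pp
Original string S is at sorted index 5

Answer: rqpqr$pp
5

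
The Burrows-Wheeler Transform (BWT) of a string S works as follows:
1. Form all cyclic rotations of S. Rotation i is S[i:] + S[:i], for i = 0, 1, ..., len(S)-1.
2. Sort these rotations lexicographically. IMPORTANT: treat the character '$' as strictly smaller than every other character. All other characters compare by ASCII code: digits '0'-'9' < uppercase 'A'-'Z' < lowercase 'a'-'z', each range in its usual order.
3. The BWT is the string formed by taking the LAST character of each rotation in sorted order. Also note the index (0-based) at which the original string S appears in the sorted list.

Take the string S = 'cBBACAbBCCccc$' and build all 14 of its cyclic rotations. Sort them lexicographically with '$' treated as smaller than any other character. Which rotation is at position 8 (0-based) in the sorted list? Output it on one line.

All 14 rotations (rotation i = S[i:]+S[:i]):
  rot[0] = cBBACAbBCCccc$
  rot[1] = BBACAbBCCccc$c
  rot[2] = BACAbBCCccc$cB
  rot[3] = ACAbBCCccc$cBB
  rot[4] = CAbBCCccc$cBBA
  rot[5] = AbBCCccc$cBBAC
  rot[6] = bBCCccc$cBBACA
  rot[7] = BCCccc$cBBACAb
  rot[8] = CCccc$cBBACAbB
  rot[9] = Cccc$cBBACAbBC
  rot[10] = ccc$cBBACAbBCC
  rot[11] = cc$cBBACAbBCCc
  rot[12] = c$cBBACAbBCCcc
  rot[13] = $cBBACAbBCCccc
Sorted (with $ < everything):
  sorted[0] = $cBBACAbBCCccc
  sorted[1] = ACAbBCCccc$cBB
  sorted[2] = AbBCCccc$cBBAC
  sorted[3] = BACAbBCCccc$cB
  sorted[4] = BBACAbBCCccc$c
  sorted[5] = BCCccc$cBBACAb
  sorted[6] = CAbBCCccc$cBBA
  sorted[7] = CCccc$cBBACAbB
  sorted[8] = Cccc$cBBACAbBC
  sorted[9] = bBCCccc$cBBACA
  sorted[10] = c$cBBACAbBCCcc
  sorted[11] = cBBACAbBCCccc$
  sorted[12] = cc$cBBACAbBCCc
  sorted[13] = ccc$cBBACAbBCC
sorted[8] = Cccc$cBBACAbBC

Answer: Cccc$cBBACAbBC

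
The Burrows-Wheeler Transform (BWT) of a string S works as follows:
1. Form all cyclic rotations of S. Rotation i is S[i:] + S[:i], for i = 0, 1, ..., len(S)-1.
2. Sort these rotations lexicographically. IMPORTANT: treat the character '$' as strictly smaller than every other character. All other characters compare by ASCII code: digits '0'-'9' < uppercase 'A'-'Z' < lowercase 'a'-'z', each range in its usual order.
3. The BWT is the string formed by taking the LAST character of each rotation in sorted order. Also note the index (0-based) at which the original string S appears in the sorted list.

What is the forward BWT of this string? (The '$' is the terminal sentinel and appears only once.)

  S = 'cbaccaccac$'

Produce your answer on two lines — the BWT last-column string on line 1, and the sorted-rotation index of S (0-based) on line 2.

Answer: cccbcacc$aa
8

Derivation:
All 11 rotations (rotation i = S[i:]+S[:i]):
  rot[0] = cbaccaccac$
  rot[1] = baccaccac$c
  rot[2] = accaccac$cb
  rot[3] = ccaccac$cba
  rot[4] = caccac$cbac
  rot[5] = accac$cbacc
  rot[6] = ccac$cbacca
  rot[7] = cac$cbaccac
  rot[8] = ac$cbaccacc
  rot[9] = c$cbaccacca
  rot[10] = $cbaccaccac
Sorted (with $ < everything):
  sorted[0] = $cbaccaccac  (last char: 'c')
  sorted[1] = ac$cbaccacc  (last char: 'c')
  sorted[2] = accac$cbacc  (last char: 'c')
  sorted[3] = accaccac$cb  (last char: 'b')
  sorted[4] = baccaccac$c  (last char: 'c')
  sorted[5] = c$cbaccacca  (last char: 'a')
  sorted[6] = cac$cbaccac  (last char: 'c')
  sorted[7] = caccac$cbac  (last char: 'c')
  sorted[8] = cbaccaccac$  (last char: '$')
  sorted[9] = ccac$cbacca  (last char: 'a')
  sorted[10] = ccaccac$cba  (last char: 'a')
Last column: cccbcacc$aa
Original string S is at sorted index 8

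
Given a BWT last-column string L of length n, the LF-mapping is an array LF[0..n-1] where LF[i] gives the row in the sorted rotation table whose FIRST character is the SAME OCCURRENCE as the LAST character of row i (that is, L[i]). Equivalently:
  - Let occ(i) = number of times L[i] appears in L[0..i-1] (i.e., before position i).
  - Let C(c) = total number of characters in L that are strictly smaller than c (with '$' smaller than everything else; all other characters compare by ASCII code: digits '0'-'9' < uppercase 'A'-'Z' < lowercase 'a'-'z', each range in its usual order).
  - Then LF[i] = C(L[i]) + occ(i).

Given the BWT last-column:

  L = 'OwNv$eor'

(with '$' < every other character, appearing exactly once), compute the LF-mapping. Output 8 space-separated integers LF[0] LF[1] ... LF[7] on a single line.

Answer: 2 7 1 6 0 3 4 5

Derivation:
Char counts: '$':1, 'N':1, 'O':1, 'e':1, 'o':1, 'r':1, 'v':1, 'w':1
C (first-col start): C('$')=0, C('N')=1, C('O')=2, C('e')=3, C('o')=4, C('r')=5, C('v')=6, C('w')=7
L[0]='O': occ=0, LF[0]=C('O')+0=2+0=2
L[1]='w': occ=0, LF[1]=C('w')+0=7+0=7
L[2]='N': occ=0, LF[2]=C('N')+0=1+0=1
L[3]='v': occ=0, LF[3]=C('v')+0=6+0=6
L[4]='$': occ=0, LF[4]=C('$')+0=0+0=0
L[5]='e': occ=0, LF[5]=C('e')+0=3+0=3
L[6]='o': occ=0, LF[6]=C('o')+0=4+0=4
L[7]='r': occ=0, LF[7]=C('r')+0=5+0=5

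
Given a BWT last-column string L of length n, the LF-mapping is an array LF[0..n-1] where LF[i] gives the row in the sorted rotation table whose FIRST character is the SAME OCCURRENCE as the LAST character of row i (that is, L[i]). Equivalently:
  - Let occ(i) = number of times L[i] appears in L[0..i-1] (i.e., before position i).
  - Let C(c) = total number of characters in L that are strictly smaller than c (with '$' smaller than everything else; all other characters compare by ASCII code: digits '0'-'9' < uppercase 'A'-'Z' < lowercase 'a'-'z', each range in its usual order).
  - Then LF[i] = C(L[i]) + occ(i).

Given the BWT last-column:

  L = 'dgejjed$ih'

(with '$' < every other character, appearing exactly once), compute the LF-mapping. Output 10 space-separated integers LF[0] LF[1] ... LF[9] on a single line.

Char counts: '$':1, 'd':2, 'e':2, 'g':1, 'h':1, 'i':1, 'j':2
C (first-col start): C('$')=0, C('d')=1, C('e')=3, C('g')=5, C('h')=6, C('i')=7, C('j')=8
L[0]='d': occ=0, LF[0]=C('d')+0=1+0=1
L[1]='g': occ=0, LF[1]=C('g')+0=5+0=5
L[2]='e': occ=0, LF[2]=C('e')+0=3+0=3
L[3]='j': occ=0, LF[3]=C('j')+0=8+0=8
L[4]='j': occ=1, LF[4]=C('j')+1=8+1=9
L[5]='e': occ=1, LF[5]=C('e')+1=3+1=4
L[6]='d': occ=1, LF[6]=C('d')+1=1+1=2
L[7]='$': occ=0, LF[7]=C('$')+0=0+0=0
L[8]='i': occ=0, LF[8]=C('i')+0=7+0=7
L[9]='h': occ=0, LF[9]=C('h')+0=6+0=6

Answer: 1 5 3 8 9 4 2 0 7 6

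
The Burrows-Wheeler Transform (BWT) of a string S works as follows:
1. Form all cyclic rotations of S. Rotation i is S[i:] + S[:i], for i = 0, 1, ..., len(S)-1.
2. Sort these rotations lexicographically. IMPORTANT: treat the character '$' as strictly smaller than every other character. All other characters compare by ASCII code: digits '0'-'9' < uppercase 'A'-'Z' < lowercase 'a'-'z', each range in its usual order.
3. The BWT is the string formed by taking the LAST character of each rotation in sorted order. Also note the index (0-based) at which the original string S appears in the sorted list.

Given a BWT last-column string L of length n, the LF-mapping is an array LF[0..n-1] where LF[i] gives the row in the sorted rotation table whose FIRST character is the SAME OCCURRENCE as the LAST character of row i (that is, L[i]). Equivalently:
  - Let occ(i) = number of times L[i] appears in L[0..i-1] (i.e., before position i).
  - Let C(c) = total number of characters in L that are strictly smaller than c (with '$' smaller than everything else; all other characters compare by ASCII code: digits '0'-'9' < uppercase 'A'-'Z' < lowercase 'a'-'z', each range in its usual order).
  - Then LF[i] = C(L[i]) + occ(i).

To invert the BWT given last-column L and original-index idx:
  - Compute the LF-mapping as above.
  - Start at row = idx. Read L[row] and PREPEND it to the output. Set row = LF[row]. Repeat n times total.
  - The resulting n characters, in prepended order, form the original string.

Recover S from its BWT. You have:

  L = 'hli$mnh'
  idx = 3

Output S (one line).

LF mapping: 1 4 3 0 5 6 2
Walk LF starting at row 3, prepending L[row]:
  step 1: row=3, L[3]='$', prepend. Next row=LF[3]=0
  step 2: row=0, L[0]='h', prepend. Next row=LF[0]=1
  step 3: row=1, L[1]='l', prepend. Next row=LF[1]=4
  step 4: row=4, L[4]='m', prepend. Next row=LF[4]=5
  step 5: row=5, L[5]='n', prepend. Next row=LF[5]=6
  step 6: row=6, L[6]='h', prepend. Next row=LF[6]=2
  step 7: row=2, L[2]='i', prepend. Next row=LF[2]=3
Reversed output: ihnmlh$

Answer: ihnmlh$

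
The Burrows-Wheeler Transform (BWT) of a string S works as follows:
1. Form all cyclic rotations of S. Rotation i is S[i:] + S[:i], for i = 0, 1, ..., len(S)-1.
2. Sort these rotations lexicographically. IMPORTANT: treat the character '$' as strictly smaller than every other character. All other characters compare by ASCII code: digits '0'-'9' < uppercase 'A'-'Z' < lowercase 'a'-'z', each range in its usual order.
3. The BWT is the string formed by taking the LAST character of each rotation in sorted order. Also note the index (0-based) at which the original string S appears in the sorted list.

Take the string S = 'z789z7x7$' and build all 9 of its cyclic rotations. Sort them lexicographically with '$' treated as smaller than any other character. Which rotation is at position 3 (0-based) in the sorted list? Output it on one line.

All 9 rotations (rotation i = S[i:]+S[:i]):
  rot[0] = z789z7x7$
  rot[1] = 789z7x7$z
  rot[2] = 89z7x7$z7
  rot[3] = 9z7x7$z78
  rot[4] = z7x7$z789
  rot[5] = 7x7$z789z
  rot[6] = x7$z789z7
  rot[7] = 7$z789z7x
  rot[8] = $z789z7x7
Sorted (with $ < everything):
  sorted[0] = $z789z7x7
  sorted[1] = 7$z789z7x
  sorted[2] = 789z7x7$z
  sorted[3] = 7x7$z789z
  sorted[4] = 89z7x7$z7
  sorted[5] = 9z7x7$z78
  sorted[6] = x7$z789z7
  sorted[7] = z789z7x7$
  sorted[8] = z7x7$z789
sorted[3] = 7x7$z789z

Answer: 7x7$z789z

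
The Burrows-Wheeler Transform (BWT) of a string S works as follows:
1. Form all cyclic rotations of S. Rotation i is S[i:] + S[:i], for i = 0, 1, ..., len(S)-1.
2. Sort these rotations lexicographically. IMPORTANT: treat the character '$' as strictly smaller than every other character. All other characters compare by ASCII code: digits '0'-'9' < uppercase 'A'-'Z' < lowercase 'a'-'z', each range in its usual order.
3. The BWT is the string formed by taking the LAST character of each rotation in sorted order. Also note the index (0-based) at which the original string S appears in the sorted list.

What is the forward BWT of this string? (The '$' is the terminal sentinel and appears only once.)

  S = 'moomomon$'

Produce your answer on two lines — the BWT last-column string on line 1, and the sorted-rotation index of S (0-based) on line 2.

All 9 rotations (rotation i = S[i:]+S[:i]):
  rot[0] = moomomon$
  rot[1] = oomomon$m
  rot[2] = omomon$mo
  rot[3] = momon$moo
  rot[4] = omon$moom
  rot[5] = mon$moomo
  rot[6] = on$moomom
  rot[7] = n$moomomo
  rot[8] = $moomomon
Sorted (with $ < everything):
  sorted[0] = $moomomon  (last char: 'n')
  sorted[1] = momon$moo  (last char: 'o')
  sorted[2] = mon$moomo  (last char: 'o')
  sorted[3] = moomomon$  (last char: '$')
  sorted[4] = n$moomomo  (last char: 'o')
  sorted[5] = omomon$mo  (last char: 'o')
  sorted[6] = omon$moom  (last char: 'm')
  sorted[7] = on$moomom  (last char: 'm')
  sorted[8] = oomomon$m  (last char: 'm')
Last column: noo$oommm
Original string S is at sorted index 3

Answer: noo$oommm
3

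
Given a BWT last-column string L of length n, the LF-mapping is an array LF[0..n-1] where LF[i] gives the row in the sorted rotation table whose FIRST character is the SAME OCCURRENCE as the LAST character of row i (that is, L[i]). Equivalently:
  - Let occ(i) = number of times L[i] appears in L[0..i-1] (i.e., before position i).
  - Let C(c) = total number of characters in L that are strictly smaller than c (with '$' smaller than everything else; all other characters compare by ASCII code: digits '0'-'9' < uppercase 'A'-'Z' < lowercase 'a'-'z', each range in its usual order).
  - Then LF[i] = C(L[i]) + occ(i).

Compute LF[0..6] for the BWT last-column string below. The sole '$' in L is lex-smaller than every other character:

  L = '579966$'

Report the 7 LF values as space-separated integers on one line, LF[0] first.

Char counts: '$':1, '5':1, '6':2, '7':1, '9':2
C (first-col start): C('$')=0, C('5')=1, C('6')=2, C('7')=4, C('9')=5
L[0]='5': occ=0, LF[0]=C('5')+0=1+0=1
L[1]='7': occ=0, LF[1]=C('7')+0=4+0=4
L[2]='9': occ=0, LF[2]=C('9')+0=5+0=5
L[3]='9': occ=1, LF[3]=C('9')+1=5+1=6
L[4]='6': occ=0, LF[4]=C('6')+0=2+0=2
L[5]='6': occ=1, LF[5]=C('6')+1=2+1=3
L[6]='$': occ=0, LF[6]=C('$')+0=0+0=0

Answer: 1 4 5 6 2 3 0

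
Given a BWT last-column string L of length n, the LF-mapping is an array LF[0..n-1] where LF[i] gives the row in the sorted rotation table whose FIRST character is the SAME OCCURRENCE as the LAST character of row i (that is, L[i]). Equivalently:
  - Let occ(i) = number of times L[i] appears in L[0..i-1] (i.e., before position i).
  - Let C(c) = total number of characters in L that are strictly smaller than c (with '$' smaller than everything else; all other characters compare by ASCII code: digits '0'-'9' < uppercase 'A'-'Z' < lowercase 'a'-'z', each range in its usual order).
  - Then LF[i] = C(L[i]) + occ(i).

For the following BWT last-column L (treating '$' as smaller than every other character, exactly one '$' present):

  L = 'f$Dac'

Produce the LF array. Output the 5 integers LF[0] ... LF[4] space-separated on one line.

Answer: 4 0 1 2 3

Derivation:
Char counts: '$':1, 'D':1, 'a':1, 'c':1, 'f':1
C (first-col start): C('$')=0, C('D')=1, C('a')=2, C('c')=3, C('f')=4
L[0]='f': occ=0, LF[0]=C('f')+0=4+0=4
L[1]='$': occ=0, LF[1]=C('$')+0=0+0=0
L[2]='D': occ=0, LF[2]=C('D')+0=1+0=1
L[3]='a': occ=0, LF[3]=C('a')+0=2+0=2
L[4]='c': occ=0, LF[4]=C('c')+0=3+0=3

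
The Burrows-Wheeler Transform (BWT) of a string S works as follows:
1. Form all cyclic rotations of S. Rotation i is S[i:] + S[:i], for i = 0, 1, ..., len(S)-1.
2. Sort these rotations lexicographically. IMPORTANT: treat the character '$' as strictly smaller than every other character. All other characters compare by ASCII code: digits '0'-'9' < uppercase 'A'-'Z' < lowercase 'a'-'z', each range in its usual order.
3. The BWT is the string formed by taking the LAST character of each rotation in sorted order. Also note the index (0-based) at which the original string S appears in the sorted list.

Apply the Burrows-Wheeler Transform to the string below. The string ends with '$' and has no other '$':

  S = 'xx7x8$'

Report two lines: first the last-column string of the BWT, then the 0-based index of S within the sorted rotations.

Answer: 8xxx7$
5

Derivation:
All 6 rotations (rotation i = S[i:]+S[:i]):
  rot[0] = xx7x8$
  rot[1] = x7x8$x
  rot[2] = 7x8$xx
  rot[3] = x8$xx7
  rot[4] = 8$xx7x
  rot[5] = $xx7x8
Sorted (with $ < everything):
  sorted[0] = $xx7x8  (last char: '8')
  sorted[1] = 7x8$xx  (last char: 'x')
  sorted[2] = 8$xx7x  (last char: 'x')
  sorted[3] = x7x8$x  (last char: 'x')
  sorted[4] = x8$xx7  (last char: '7')
  sorted[5] = xx7x8$  (last char: '$')
Last column: 8xxx7$
Original string S is at sorted index 5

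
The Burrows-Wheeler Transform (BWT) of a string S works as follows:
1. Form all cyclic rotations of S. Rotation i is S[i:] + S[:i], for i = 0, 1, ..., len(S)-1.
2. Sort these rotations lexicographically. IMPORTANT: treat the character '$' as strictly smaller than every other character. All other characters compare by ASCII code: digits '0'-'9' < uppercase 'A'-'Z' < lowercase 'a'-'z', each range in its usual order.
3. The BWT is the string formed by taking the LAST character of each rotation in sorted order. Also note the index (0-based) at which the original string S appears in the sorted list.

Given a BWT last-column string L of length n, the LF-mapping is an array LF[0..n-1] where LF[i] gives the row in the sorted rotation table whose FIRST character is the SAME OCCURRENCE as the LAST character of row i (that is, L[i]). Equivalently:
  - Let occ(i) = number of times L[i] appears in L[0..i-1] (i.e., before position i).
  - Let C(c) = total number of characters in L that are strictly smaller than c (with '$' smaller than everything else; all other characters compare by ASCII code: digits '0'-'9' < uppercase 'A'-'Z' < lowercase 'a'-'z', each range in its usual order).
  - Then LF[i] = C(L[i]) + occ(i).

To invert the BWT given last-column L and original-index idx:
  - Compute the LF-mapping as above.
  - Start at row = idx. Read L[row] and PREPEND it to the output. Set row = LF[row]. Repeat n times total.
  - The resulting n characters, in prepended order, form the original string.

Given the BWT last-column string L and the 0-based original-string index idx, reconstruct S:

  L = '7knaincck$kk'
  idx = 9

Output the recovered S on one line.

LF mapping: 1 6 10 2 5 11 3 4 7 0 8 9
Walk LF starting at row 9, prepending L[row]:
  step 1: row=9, L[9]='$', prepend. Next row=LF[9]=0
  step 2: row=0, L[0]='7', prepend. Next row=LF[0]=1
  step 3: row=1, L[1]='k', prepend. Next row=LF[1]=6
  step 4: row=6, L[6]='c', prepend. Next row=LF[6]=3
  step 5: row=3, L[3]='a', prepend. Next row=LF[3]=2
  step 6: row=2, L[2]='n', prepend. Next row=LF[2]=10
  step 7: row=10, L[10]='k', prepend. Next row=LF[10]=8
  step 8: row=8, L[8]='k', prepend. Next row=LF[8]=7
  step 9: row=7, L[7]='c', prepend. Next row=LF[7]=4
  step 10: row=4, L[4]='i', prepend. Next row=LF[4]=5
  step 11: row=5, L[5]='n', prepend. Next row=LF[5]=11
  step 12: row=11, L[11]='k', prepend. Next row=LF[11]=9
Reversed output: knickknack7$

Answer: knickknack7$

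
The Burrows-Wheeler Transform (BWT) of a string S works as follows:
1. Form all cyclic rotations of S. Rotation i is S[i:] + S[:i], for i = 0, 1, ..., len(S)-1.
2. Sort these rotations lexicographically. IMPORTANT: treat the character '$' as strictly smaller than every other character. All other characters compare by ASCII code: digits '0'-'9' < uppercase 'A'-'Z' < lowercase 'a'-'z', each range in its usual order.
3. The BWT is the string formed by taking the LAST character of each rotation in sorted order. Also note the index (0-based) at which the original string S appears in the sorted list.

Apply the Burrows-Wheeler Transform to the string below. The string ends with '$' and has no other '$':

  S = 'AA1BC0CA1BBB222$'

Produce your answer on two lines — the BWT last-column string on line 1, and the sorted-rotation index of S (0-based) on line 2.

Answer: 2CAA22BCA$BB11B0
9

Derivation:
All 16 rotations (rotation i = S[i:]+S[:i]):
  rot[0] = AA1BC0CA1BBB222$
  rot[1] = A1BC0CA1BBB222$A
  rot[2] = 1BC0CA1BBB222$AA
  rot[3] = BC0CA1BBB222$AA1
  rot[4] = C0CA1BBB222$AA1B
  rot[5] = 0CA1BBB222$AA1BC
  rot[6] = CA1BBB222$AA1BC0
  rot[7] = A1BBB222$AA1BC0C
  rot[8] = 1BBB222$AA1BC0CA
  rot[9] = BBB222$AA1BC0CA1
  rot[10] = BB222$AA1BC0CA1B
  rot[11] = B222$AA1BC0CA1BB
  rot[12] = 222$AA1BC0CA1BBB
  rot[13] = 22$AA1BC0CA1BBB2
  rot[14] = 2$AA1BC0CA1BBB22
  rot[15] = $AA1BC0CA1BBB222
Sorted (with $ < everything):
  sorted[0] = $AA1BC0CA1BBB222  (last char: '2')
  sorted[1] = 0CA1BBB222$AA1BC  (last char: 'C')
  sorted[2] = 1BBB222$AA1BC0CA  (last char: 'A')
  sorted[3] = 1BC0CA1BBB222$AA  (last char: 'A')
  sorted[4] = 2$AA1BC0CA1BBB22  (last char: '2')
  sorted[5] = 22$AA1BC0CA1BBB2  (last char: '2')
  sorted[6] = 222$AA1BC0CA1BBB  (last char: 'B')
  sorted[7] = A1BBB222$AA1BC0C  (last char: 'C')
  sorted[8] = A1BC0CA1BBB222$A  (last char: 'A')
  sorted[9] = AA1BC0CA1BBB222$  (last char: '$')
  sorted[10] = B222$AA1BC0CA1BB  (last char: 'B')
  sorted[11] = BB222$AA1BC0CA1B  (last char: 'B')
  sorted[12] = BBB222$AA1BC0CA1  (last char: '1')
  sorted[13] = BC0CA1BBB222$AA1  (last char: '1')
  sorted[14] = C0CA1BBB222$AA1B  (last char: 'B')
  sorted[15] = CA1BBB222$AA1BC0  (last char: '0')
Last column: 2CAA22BCA$BB11B0
Original string S is at sorted index 9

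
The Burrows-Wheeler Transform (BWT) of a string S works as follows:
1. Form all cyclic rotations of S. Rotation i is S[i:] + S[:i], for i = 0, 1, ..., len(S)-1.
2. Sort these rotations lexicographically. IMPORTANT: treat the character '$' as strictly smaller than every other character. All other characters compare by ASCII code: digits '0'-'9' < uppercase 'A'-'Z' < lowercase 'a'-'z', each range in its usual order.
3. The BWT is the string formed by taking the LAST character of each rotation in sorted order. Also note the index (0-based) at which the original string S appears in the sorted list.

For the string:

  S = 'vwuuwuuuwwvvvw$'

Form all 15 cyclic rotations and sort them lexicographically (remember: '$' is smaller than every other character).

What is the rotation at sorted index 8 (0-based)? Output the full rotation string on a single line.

Answer: vw$vwuuwuuuwwvv

Derivation:
All 15 rotations (rotation i = S[i:]+S[:i]):
  rot[0] = vwuuwuuuwwvvvw$
  rot[1] = wuuwuuuwwvvvw$v
  rot[2] = uuwuuuwwvvvw$vw
  rot[3] = uwuuuwwvvvw$vwu
  rot[4] = wuuuwwvvvw$vwuu
  rot[5] = uuuwwvvvw$vwuuw
  rot[6] = uuwwvvvw$vwuuwu
  rot[7] = uwwvvvw$vwuuwuu
  rot[8] = wwvvvw$vwuuwuuu
  rot[9] = wvvvw$vwuuwuuuw
  rot[10] = vvvw$vwuuwuuuww
  rot[11] = vvw$vwuuwuuuwwv
  rot[12] = vw$vwuuwuuuwwvv
  rot[13] = w$vwuuwuuuwwvvv
  rot[14] = $vwuuwuuuwwvvvw
Sorted (with $ < everything):
  sorted[0] = $vwuuwuuuwwvvvw
  sorted[1] = uuuwwvvvw$vwuuw
  sorted[2] = uuwuuuwwvvvw$vw
  sorted[3] = uuwwvvvw$vwuuwu
  sorted[4] = uwuuuwwvvvw$vwu
  sorted[5] = uwwvvvw$vwuuwuu
  sorted[6] = vvvw$vwuuwuuuww
  sorted[7] = vvw$vwuuwuuuwwv
  sorted[8] = vw$vwuuwuuuwwvv
  sorted[9] = vwuuwuuuwwvvvw$
  sorted[10] = w$vwuuwuuuwwvvv
  sorted[11] = wuuuwwvvvw$vwuu
  sorted[12] = wuuwuuuwwvvvw$v
  sorted[13] = wvvvw$vwuuwuuuw
  sorted[14] = wwvvvw$vwuuwuuu
sorted[8] = vw$vwuuwuuuwwvv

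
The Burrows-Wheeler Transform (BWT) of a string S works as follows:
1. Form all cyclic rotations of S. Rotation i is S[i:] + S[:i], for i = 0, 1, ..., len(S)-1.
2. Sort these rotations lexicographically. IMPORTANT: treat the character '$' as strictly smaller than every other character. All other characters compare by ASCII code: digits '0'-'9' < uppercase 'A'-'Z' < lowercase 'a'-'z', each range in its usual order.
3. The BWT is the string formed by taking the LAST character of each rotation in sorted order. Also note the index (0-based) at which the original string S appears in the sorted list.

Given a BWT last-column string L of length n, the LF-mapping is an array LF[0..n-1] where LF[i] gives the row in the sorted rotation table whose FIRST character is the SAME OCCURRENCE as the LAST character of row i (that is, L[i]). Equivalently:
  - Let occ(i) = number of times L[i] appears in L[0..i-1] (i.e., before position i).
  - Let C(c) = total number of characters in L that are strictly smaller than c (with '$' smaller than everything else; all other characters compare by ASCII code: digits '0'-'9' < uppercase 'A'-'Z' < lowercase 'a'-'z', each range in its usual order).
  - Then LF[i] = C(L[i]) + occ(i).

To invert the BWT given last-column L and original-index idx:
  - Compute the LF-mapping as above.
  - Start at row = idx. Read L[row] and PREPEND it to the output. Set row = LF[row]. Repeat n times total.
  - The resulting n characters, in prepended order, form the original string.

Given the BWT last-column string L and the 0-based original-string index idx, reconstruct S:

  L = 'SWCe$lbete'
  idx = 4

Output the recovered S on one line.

LF mapping: 2 3 1 5 0 8 4 6 9 7
Walk LF starting at row 4, prepending L[row]:
  step 1: row=4, L[4]='$', prepend. Next row=LF[4]=0
  step 2: row=0, L[0]='S', prepend. Next row=LF[0]=2
  step 3: row=2, L[2]='C', prepend. Next row=LF[2]=1
  step 4: row=1, L[1]='W', prepend. Next row=LF[1]=3
  step 5: row=3, L[3]='e', prepend. Next row=LF[3]=5
  step 6: row=5, L[5]='l', prepend. Next row=LF[5]=8
  step 7: row=8, L[8]='t', prepend. Next row=LF[8]=9
  step 8: row=9, L[9]='e', prepend. Next row=LF[9]=7
  step 9: row=7, L[7]='e', prepend. Next row=LF[7]=6
  step 10: row=6, L[6]='b', prepend. Next row=LF[6]=4
Reversed output: beetleWCS$

Answer: beetleWCS$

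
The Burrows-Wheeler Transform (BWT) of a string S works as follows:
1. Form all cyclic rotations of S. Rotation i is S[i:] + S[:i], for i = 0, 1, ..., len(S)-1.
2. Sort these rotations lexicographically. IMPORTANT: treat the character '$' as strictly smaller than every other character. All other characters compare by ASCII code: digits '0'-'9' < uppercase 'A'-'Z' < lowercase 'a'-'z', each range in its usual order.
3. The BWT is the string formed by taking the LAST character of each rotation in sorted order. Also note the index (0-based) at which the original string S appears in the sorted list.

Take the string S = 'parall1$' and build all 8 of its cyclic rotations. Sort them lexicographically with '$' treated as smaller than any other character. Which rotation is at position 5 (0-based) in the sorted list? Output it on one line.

All 8 rotations (rotation i = S[i:]+S[:i]):
  rot[0] = parall1$
  rot[1] = arall1$p
  rot[2] = rall1$pa
  rot[3] = all1$par
  rot[4] = ll1$para
  rot[5] = l1$paral
  rot[6] = 1$parall
  rot[7] = $parall1
Sorted (with $ < everything):
  sorted[0] = $parall1
  sorted[1] = 1$parall
  sorted[2] = all1$par
  sorted[3] = arall1$p
  sorted[4] = l1$paral
  sorted[5] = ll1$para
  sorted[6] = parall1$
  sorted[7] = rall1$pa
sorted[5] = ll1$para

Answer: ll1$para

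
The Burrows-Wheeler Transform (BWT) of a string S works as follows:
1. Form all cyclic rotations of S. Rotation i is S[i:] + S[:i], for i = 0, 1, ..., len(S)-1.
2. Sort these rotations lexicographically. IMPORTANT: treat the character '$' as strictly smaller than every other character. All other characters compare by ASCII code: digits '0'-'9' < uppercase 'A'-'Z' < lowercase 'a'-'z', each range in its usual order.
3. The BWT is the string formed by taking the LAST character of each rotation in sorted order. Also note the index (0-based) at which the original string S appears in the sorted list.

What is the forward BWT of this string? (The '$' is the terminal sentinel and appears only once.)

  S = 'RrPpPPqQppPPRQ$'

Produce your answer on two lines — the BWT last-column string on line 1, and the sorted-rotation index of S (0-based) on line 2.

All 15 rotations (rotation i = S[i:]+S[:i]):
  rot[0] = RrPpPPqQppPPRQ$
  rot[1] = rPpPPqQppPPRQ$R
  rot[2] = PpPPqQppPPRQ$Rr
  rot[3] = pPPqQppPPRQ$RrP
  rot[4] = PPqQppPPRQ$RrPp
  rot[5] = PqQppPPRQ$RrPpP
  rot[6] = qQppPPRQ$RrPpPP
  rot[7] = QppPPRQ$RrPpPPq
  rot[8] = ppPPRQ$RrPpPPqQ
  rot[9] = pPPRQ$RrPpPPqQp
  rot[10] = PPRQ$RrPpPPqQpp
  rot[11] = PRQ$RrPpPPqQppP
  rot[12] = RQ$RrPpPPqQppPP
  rot[13] = Q$RrPpPPqQppPPR
  rot[14] = $RrPpPPqQppPPRQ
Sorted (with $ < everything):
  sorted[0] = $RrPpPPqQppPPRQ  (last char: 'Q')
  sorted[1] = PPRQ$RrPpPPqQpp  (last char: 'p')
  sorted[2] = PPqQppPPRQ$RrPp  (last char: 'p')
  sorted[3] = PRQ$RrPpPPqQppP  (last char: 'P')
  sorted[4] = PpPPqQppPPRQ$Rr  (last char: 'r')
  sorted[5] = PqQppPPRQ$RrPpP  (last char: 'P')
  sorted[6] = Q$RrPpPPqQppPPR  (last char: 'R')
  sorted[7] = QppPPRQ$RrPpPPq  (last char: 'q')
  sorted[8] = RQ$RrPpPPqQppPP  (last char: 'P')
  sorted[9] = RrPpPPqQppPPRQ$  (last char: '$')
  sorted[10] = pPPRQ$RrPpPPqQp  (last char: 'p')
  sorted[11] = pPPqQppPPRQ$RrP  (last char: 'P')
  sorted[12] = ppPPRQ$RrPpPPqQ  (last char: 'Q')
  sorted[13] = qQppPPRQ$RrPpPP  (last char: 'P')
  sorted[14] = rPpPPqQppPPRQ$R  (last char: 'R')
Last column: QppPrPRqP$pPQPR
Original string S is at sorted index 9

Answer: QppPrPRqP$pPQPR
9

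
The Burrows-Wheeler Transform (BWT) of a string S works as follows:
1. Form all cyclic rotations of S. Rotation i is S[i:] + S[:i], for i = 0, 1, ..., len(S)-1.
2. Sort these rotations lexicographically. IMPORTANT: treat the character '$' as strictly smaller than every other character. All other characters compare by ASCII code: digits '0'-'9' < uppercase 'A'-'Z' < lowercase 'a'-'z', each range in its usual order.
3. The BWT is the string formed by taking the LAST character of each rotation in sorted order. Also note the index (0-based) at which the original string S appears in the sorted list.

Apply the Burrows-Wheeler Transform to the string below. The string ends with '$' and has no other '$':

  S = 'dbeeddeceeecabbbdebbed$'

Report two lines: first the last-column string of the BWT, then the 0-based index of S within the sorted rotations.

Answer: dcabebbdeee$ebddedbeebc
11

Derivation:
All 23 rotations (rotation i = S[i:]+S[:i]):
  rot[0] = dbeeddeceeecabbbdebbed$
  rot[1] = beeddeceeecabbbdebbed$d
  rot[2] = eeddeceeecabbbdebbed$db
  rot[3] = eddeceeecabbbdebbed$dbe
  rot[4] = ddeceeecabbbdebbed$dbee
  rot[5] = deceeecabbbdebbed$dbeed
  rot[6] = eceeecabbbdebbed$dbeedd
  rot[7] = ceeecabbbdebbed$dbeedde
  rot[8] = eeecabbbdebbed$dbeeddec
  rot[9] = eecabbbdebbed$dbeeddece
  rot[10] = ecabbbdebbed$dbeeddecee
  rot[11] = cabbbdebbed$dbeeddeceee
  rot[12] = abbbdebbed$dbeeddeceeec
  rot[13] = bbbdebbed$dbeeddeceeeca
  rot[14] = bbdebbed$dbeeddeceeecab
  rot[15] = bdebbed$dbeeddeceeecabb
  rot[16] = debbed$dbeeddeceeecabbb
  rot[17] = ebbed$dbeeddeceeecabbbd
  rot[18] = bbed$dbeeddeceeecabbbde
  rot[19] = bed$dbeeddeceeecabbbdeb
  rot[20] = ed$dbeeddeceeecabbbdebb
  rot[21] = d$dbeeddeceeecabbbdebbe
  rot[22] = $dbeeddeceeecabbbdebbed
Sorted (with $ < everything):
  sorted[0] = $dbeeddeceeecabbbdebbed  (last char: 'd')
  sorted[1] = abbbdebbed$dbeeddeceeec  (last char: 'c')
  sorted[2] = bbbdebbed$dbeeddeceeeca  (last char: 'a')
  sorted[3] = bbdebbed$dbeeddeceeecab  (last char: 'b')
  sorted[4] = bbed$dbeeddeceeecabbbde  (last char: 'e')
  sorted[5] = bdebbed$dbeeddeceeecabb  (last char: 'b')
  sorted[6] = bed$dbeeddeceeecabbbdeb  (last char: 'b')
  sorted[7] = beeddeceeecabbbdebbed$d  (last char: 'd')
  sorted[8] = cabbbdebbed$dbeeddeceee  (last char: 'e')
  sorted[9] = ceeecabbbdebbed$dbeedde  (last char: 'e')
  sorted[10] = d$dbeeddeceeecabbbdebbe  (last char: 'e')
  sorted[11] = dbeeddeceeecabbbdebbed$  (last char: '$')
  sorted[12] = ddeceeecabbbdebbed$dbee  (last char: 'e')
  sorted[13] = debbed$dbeeddeceeecabbb  (last char: 'b')
  sorted[14] = deceeecabbbdebbed$dbeed  (last char: 'd')
  sorted[15] = ebbed$dbeeddeceeecabbbd  (last char: 'd')
  sorted[16] = ecabbbdebbed$dbeeddecee  (last char: 'e')
  sorted[17] = eceeecabbbdebbed$dbeedd  (last char: 'd')
  sorted[18] = ed$dbeeddeceeecabbbdebb  (last char: 'b')
  sorted[19] = eddeceeecabbbdebbed$dbe  (last char: 'e')
  sorted[20] = eecabbbdebbed$dbeeddece  (last char: 'e')
  sorted[21] = eeddeceeecabbbdebbed$db  (last char: 'b')
  sorted[22] = eeecabbbdebbed$dbeeddec  (last char: 'c')
Last column: dcabebbdeee$ebddedbeebc
Original string S is at sorted index 11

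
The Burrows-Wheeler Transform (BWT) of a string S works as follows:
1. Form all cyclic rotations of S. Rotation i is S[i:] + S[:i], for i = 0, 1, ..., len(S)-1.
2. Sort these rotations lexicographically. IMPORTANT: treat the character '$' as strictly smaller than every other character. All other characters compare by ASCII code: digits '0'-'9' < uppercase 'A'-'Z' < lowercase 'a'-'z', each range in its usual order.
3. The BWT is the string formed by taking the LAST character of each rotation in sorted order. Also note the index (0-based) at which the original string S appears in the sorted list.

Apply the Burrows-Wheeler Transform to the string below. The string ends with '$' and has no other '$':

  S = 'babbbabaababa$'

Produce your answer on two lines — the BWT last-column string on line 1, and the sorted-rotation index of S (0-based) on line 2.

Answer: abbbbabaaab$ba
11

Derivation:
All 14 rotations (rotation i = S[i:]+S[:i]):
  rot[0] = babbbabaababa$
  rot[1] = abbbabaababa$b
  rot[2] = bbbabaababa$ba
  rot[3] = bbabaababa$bab
  rot[4] = babaababa$babb
  rot[5] = abaababa$babbb
  rot[6] = baababa$babbba
  rot[7] = aababa$babbbab
  rot[8] = ababa$babbbaba
  rot[9] = baba$babbbabaa
  rot[10] = aba$babbbabaab
  rot[11] = ba$babbbabaaba
  rot[12] = a$babbbabaabab
  rot[13] = $babbbabaababa
Sorted (with $ < everything):
  sorted[0] = $babbbabaababa  (last char: 'a')
  sorted[1] = a$babbbabaabab  (last char: 'b')
  sorted[2] = aababa$babbbab  (last char: 'b')
  sorted[3] = aba$babbbabaab  (last char: 'b')
  sorted[4] = abaababa$babbb  (last char: 'b')
  sorted[5] = ababa$babbbaba  (last char: 'a')
  sorted[6] = abbbabaababa$b  (last char: 'b')
  sorted[7] = ba$babbbabaaba  (last char: 'a')
  sorted[8] = baababa$babbba  (last char: 'a')
  sorted[9] = baba$babbbabaa  (last char: 'a')
  sorted[10] = babaababa$babb  (last char: 'b')
  sorted[11] = babbbabaababa$  (last char: '$')
  sorted[12] = bbabaababa$bab  (last char: 'b')
  sorted[13] = bbbabaababa$ba  (last char: 'a')
Last column: abbbbabaaab$ba
Original string S is at sorted index 11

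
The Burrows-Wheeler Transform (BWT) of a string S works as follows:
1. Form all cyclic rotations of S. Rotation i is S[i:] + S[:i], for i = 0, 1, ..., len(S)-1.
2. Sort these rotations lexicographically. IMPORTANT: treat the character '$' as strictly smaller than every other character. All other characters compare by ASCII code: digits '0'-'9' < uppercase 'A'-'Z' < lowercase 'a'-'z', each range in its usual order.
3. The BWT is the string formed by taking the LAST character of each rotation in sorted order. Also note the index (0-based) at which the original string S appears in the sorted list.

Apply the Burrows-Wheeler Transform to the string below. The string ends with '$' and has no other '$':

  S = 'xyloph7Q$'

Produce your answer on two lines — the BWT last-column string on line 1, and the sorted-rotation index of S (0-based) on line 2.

All 9 rotations (rotation i = S[i:]+S[:i]):
  rot[0] = xyloph7Q$
  rot[1] = yloph7Q$x
  rot[2] = loph7Q$xy
  rot[3] = oph7Q$xyl
  rot[4] = ph7Q$xylo
  rot[5] = h7Q$xylop
  rot[6] = 7Q$xyloph
  rot[7] = Q$xyloph7
  rot[8] = $xyloph7Q
Sorted (with $ < everything):
  sorted[0] = $xyloph7Q  (last char: 'Q')
  sorted[1] = 7Q$xyloph  (last char: 'h')
  sorted[2] = Q$xyloph7  (last char: '7')
  sorted[3] = h7Q$xylop  (last char: 'p')
  sorted[4] = loph7Q$xy  (last char: 'y')
  sorted[5] = oph7Q$xyl  (last char: 'l')
  sorted[6] = ph7Q$xylo  (last char: 'o')
  sorted[7] = xyloph7Q$  (last char: '$')
  sorted[8] = yloph7Q$x  (last char: 'x')
Last column: Qh7pylo$x
Original string S is at sorted index 7

Answer: Qh7pylo$x
7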